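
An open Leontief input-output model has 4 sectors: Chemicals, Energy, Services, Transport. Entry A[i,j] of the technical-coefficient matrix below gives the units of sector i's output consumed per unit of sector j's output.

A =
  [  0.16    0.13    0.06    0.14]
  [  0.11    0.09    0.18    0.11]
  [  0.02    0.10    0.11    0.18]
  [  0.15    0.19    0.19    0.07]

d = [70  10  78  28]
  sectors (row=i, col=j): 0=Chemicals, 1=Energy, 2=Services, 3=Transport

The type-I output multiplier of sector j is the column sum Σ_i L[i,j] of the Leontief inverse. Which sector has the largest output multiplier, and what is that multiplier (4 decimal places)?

Form M = I − A:
  [  0.84   -0.13   -0.06   -0.14]
  [ -0.11    0.91   -0.18   -0.11]
  [ -0.02   -0.10    0.89   -0.18]
  [ -0.15   -0.19   -0.19    0.93]
Leontief inverse L = M⁻¹:
  [  1.2752    0.2577    0.1936    0.2599]
  [  0.2079    1.2115    0.3091    0.2344]
  [  0.1066    0.2090    1.2327    0.2794]
  [  0.2699    0.3318    0.3462    1.2222]
Total output x = L · d:
  x_0 = 1.2752·70 + 0.2577·10 + 0.1936·78 + 0.2599·28 = 114.2222
  x_1 = 0.2079·70 + 1.2115·10 + 0.3091·78 + 0.2344·28 = 57.3374
  x_2 = 0.1066·70 + 0.2090·10 + 1.2327·78 + 0.2794·28 = 113.5247
  x_3 = 0.2699·70 + 0.3318·10 + 0.3462·78 + 1.2222·28 = 83.4378
Output multipliers (column sums of L):
  Chemicals: 1.8597
  Energy: 2.0100
  Services: 2.0816
  Transport: 1.9958

Services (2.0816)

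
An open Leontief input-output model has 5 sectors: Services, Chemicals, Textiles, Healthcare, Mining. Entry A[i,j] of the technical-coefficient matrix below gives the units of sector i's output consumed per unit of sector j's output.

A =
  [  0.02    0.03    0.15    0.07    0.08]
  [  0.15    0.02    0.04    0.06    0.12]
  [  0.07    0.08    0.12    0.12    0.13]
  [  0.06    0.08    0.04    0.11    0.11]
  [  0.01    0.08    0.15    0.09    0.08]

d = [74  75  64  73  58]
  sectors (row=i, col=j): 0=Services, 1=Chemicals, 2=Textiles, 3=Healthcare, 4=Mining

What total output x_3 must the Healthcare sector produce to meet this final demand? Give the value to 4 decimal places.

Form M = I − A:
  [  0.98   -0.03   -0.15   -0.07   -0.08]
  [ -0.15    0.98   -0.04   -0.06   -0.12]
  [ -0.07   -0.08    0.88   -0.12   -0.13]
  [ -0.06   -0.08   -0.04    0.89   -0.11]
  [ -0.01   -0.08   -0.15   -0.09    0.92]
Leontief inverse L = M⁻¹:
  [  1.0564    0.0726    0.2145    0.1318    0.1474]
  [  0.1798    1.0602    0.1158    0.1199    0.1846]
  [  0.1224    0.1376    1.2110    0.2049    0.2242]
  [  0.0999    0.1221    0.1065    1.1722    0.1798]
  [  0.0568    0.1274    0.2203    0.1599    1.1588]
Total output x = L · d:
  x_0 = 1.0564·74 + 0.0726·75 + 0.2145·64 + 0.1318·73 + 0.1474·58 = 115.5228
  x_1 = 0.1798·74 + 1.0602·75 + 0.1158·64 + 0.1199·73 + 0.1846·58 = 119.6870
  x_2 = 0.1224·74 + 0.1376·75 + 1.2110·64 + 0.2049·73 + 0.2242·58 = 124.8436
  x_3 = 0.0999·74 + 0.1221·75 + 0.1065·64 + 1.1722·73 + 0.1798·58 = 119.3724
  x_4 = 0.0568·74 + 0.1274·75 + 0.2203·64 + 0.1599·73 + 1.1588·58 = 106.7394

119.3724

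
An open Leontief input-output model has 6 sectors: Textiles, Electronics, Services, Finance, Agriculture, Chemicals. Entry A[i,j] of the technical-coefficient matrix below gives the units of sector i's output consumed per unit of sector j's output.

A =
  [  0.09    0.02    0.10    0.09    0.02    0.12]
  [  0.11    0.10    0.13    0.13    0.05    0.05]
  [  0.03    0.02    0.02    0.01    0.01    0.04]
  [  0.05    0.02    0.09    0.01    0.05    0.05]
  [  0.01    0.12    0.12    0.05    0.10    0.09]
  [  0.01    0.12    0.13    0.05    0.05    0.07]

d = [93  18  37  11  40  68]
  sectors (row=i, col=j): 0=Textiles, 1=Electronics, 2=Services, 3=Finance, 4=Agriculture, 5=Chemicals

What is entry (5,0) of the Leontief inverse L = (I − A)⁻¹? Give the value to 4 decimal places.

L[5,0] = 0.0442

Form M = I − A:
  [  0.91   -0.02   -0.10   -0.09   -0.02   -0.12]
  [ -0.11    0.90   -0.13   -0.13   -0.05   -0.05]
  [ -0.03   -0.02    0.98   -0.01   -0.01   -0.04]
  [ -0.05   -0.02   -0.09    0.99   -0.05   -0.05]
  [ -0.01   -0.12   -0.12   -0.05    0.90   -0.09]
  [ -0.01   -0.12   -0.13   -0.05   -0.05    0.93]
Leontief inverse L = M⁻¹:
  [  1.1204    0.0594    0.1610    0.1220    0.0460    0.1657]
  [  0.1577    1.1492    0.2097    0.1772    0.0856    0.1090]
  [  0.0405    0.0343    1.0407    0.0224    0.0187    0.0548]
  [  0.0681    0.0467    0.1265    1.0311    0.0672    0.0787]
  [  0.0471    0.1776    0.1947    0.0940    1.1371    0.1391]
  [  0.0442    0.1658    0.1915    0.0878    0.0789    1.1105]
Total output x = L · d:
  x_0 = 1.1204·93 + 0.0594·18 + 0.1610·37 + 0.1220·11 + 0.0460·40 + 0.1657·68 = 125.6739
  x_1 = 0.1577·93 + 1.1492·18 + 0.2097·37 + 0.1772·11 + 0.0856·40 + 0.1090·68 = 55.8915
  x_2 = 0.0405·93 + 0.0343·18 + 1.0407·37 + 0.0224·11 + 0.0187·40 + 0.0548·68 = 47.6130
  x_3 = 0.0681·93 + 0.0467·18 + 0.1265·37 + 1.0311·11 + 0.0672·40 + 0.0787·68 = 31.2279
  x_4 = 0.0471·93 + 0.1776·18 + 0.1947·37 + 0.0940·11 + 1.1371·40 + 0.1391·68 = 70.7583
  x_5 = 0.0442·93 + 0.1658·18 + 0.1915·37 + 0.0878·11 + 0.0789·40 + 1.1105·68 = 93.8201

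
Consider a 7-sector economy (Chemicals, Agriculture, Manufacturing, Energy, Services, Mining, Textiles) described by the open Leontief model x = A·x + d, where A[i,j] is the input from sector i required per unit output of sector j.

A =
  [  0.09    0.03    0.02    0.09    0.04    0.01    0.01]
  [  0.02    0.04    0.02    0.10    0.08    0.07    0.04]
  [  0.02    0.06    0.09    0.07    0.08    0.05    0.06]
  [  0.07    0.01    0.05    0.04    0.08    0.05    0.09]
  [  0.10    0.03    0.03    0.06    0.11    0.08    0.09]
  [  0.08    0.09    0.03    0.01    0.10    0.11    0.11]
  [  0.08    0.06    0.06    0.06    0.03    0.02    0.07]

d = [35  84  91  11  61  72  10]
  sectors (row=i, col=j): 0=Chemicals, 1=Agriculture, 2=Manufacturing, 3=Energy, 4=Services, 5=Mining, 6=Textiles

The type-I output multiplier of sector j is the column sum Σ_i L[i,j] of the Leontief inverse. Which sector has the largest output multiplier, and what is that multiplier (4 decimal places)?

Services (1.8803)

Form M = I − A:
  [  0.91   -0.03   -0.02   -0.09   -0.04   -0.01   -0.01]
  [ -0.02    0.96   -0.02   -0.10   -0.08   -0.07   -0.04]
  [ -0.02   -0.06    0.91   -0.07   -0.08   -0.05   -0.06]
  [ -0.07   -0.01   -0.05    0.96   -0.08   -0.05   -0.09]
  [ -0.10   -0.03   -0.03   -0.06    0.89   -0.08   -0.09]
  [ -0.08   -0.09   -0.03   -0.01   -0.10    0.89   -0.11]
  [ -0.08   -0.06   -0.06   -0.06   -0.03   -0.02    0.93]
Leontief inverse L = M⁻¹:
  [  1.1245    0.0466    0.0385    0.1205    0.0740    0.0328    0.0393]
  [  0.0666    1.0678    0.0461    0.1356    0.1305    0.1087    0.0882]
  [  0.0687    0.0936    1.1238    0.1147    0.1370    0.0926    0.1126]
  [  0.1189    0.0402    0.0787    1.0800    0.1271    0.0840    0.1348]
  [  0.1642    0.0679    0.0637    0.1109    1.1719    0.1257    0.1478]
  [  0.1449    0.1341    0.0648    0.0655    0.1666    1.1619    0.1714]
  [  0.1215    0.0866    0.0873    0.1012    0.0732    0.0503    1.1088]
Total output x = L · d:
  x_0 = 1.1245·35 + 0.0466·84 + 0.0385·91 + 0.1205·11 + 0.0740·61 + 0.0328·72 + 0.0393·10 = 55.3706
  x_1 = 0.0666·35 + 1.0678·84 + 0.0461·91 + 0.1356·11 + 0.1305·61 + 0.1087·72 + 0.0882·10 = 114.3774
  x_2 = 0.0687·35 + 0.0936·84 + 1.1238·91 + 0.1147·11 + 0.1370·61 + 0.0926·72 + 0.1126·10 = 129.9338
  x_3 = 0.1189·35 + 0.0402·84 + 0.0787·91 + 1.0800·11 + 0.1271·61 + 0.0840·72 + 0.1348·10 = 41.7270
  x_4 = 0.1642·35 + 0.0679·84 + 0.0637·91 + 0.1109·11 + 1.1719·61 + 0.1257·72 + 0.1478·10 = 100.4809
  x_5 = 0.1449·35 + 0.1341·84 + 0.0648·91 + 0.0655·11 + 0.1666·61 + 1.1619·72 + 0.1714·10 = 118.4950
  x_6 = 0.1215·35 + 0.0866·84 + 0.0873·91 + 0.1012·11 + 0.0732·61 + 0.0503·72 + 1.1088·10 = 39.7594
Output multipliers (column sums of L):
  Chemicals: 1.8094
  Agriculture: 1.5368
  Manufacturing: 1.5029
  Energy: 1.7284
  Services: 1.8803
  Mining: 1.6559
  Textiles: 1.8029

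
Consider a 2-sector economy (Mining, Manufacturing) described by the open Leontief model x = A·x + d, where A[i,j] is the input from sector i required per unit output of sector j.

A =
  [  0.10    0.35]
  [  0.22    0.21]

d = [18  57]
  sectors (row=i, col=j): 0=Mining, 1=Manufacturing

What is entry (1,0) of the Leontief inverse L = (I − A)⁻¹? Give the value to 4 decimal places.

Form M = I − A:
  [  0.90   -0.35]
  [ -0.22    0.79]
Leontief inverse L = M⁻¹:
  [  1.2461    0.5521]
  [  0.3470    1.4196]
Total output x = L · d:
  x_0 = 1.2461·18 + 0.5521·57 = 53.8959
  x_1 = 0.3470·18 + 1.4196·57 = 87.1609

L[1,0] = 0.3470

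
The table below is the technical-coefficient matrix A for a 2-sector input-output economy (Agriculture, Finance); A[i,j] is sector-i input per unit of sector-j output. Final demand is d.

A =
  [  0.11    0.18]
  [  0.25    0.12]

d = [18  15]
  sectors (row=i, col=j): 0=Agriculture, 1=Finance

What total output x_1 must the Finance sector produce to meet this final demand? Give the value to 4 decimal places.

24.1804

Form M = I − A:
  [  0.89   -0.18]
  [ -0.25    0.88]
Leontief inverse L = M⁻¹:
  [  1.1921    0.2438]
  [  0.3387    1.2056]
Total output x = L · d:
  x_0 = 1.1921·18 + 0.2438·15 = 25.1151
  x_1 = 0.3387·18 + 1.2056·15 = 24.1804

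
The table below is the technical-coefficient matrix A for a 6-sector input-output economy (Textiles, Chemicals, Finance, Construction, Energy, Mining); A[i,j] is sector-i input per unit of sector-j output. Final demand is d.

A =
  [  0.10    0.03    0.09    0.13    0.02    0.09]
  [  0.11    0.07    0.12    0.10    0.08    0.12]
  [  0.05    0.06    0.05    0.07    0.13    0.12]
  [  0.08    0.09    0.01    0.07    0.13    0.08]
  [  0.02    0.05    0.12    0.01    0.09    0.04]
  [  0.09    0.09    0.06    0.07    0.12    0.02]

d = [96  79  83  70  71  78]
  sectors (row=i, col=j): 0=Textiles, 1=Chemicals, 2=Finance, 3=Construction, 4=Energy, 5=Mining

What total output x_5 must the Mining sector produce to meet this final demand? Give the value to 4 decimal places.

Form M = I − A:
  [  0.90   -0.03   -0.09   -0.13   -0.02   -0.09]
  [ -0.11    0.93   -0.12   -0.10   -0.08   -0.12]
  [ -0.05   -0.06    0.95   -0.07   -0.13   -0.12]
  [ -0.08   -0.09   -0.01    0.93   -0.13   -0.08]
  [ -0.02   -0.05   -0.12   -0.01    0.91   -0.04]
  [ -0.09   -0.09   -0.06   -0.07   -0.12    0.98]
Leontief inverse L = M⁻¹:
  [  1.1651    0.0866    0.1462    0.1960    0.1026    0.1557]
  [  0.1915    1.1418    0.2007    0.1820    0.1862    0.2044]
  [  0.1106    0.1171    1.1177    0.1281    0.2145    0.1806]
  [  0.1409    0.1436    0.0784    1.1291    0.2068    0.1407]
  [  0.0588    0.0879    0.1681    0.0493    1.1505    0.0877]
  [  0.1486    0.1410    0.1265    0.1292    0.1953    1.0853]
Total output x = L · d:
  x_0 = 1.1651·96 + 0.0866·79 + 0.1462·83 + 0.1960·70 + 0.1026·71 + 0.1557·78 = 163.9678
  x_1 = 0.1915·96 + 1.1418·79 + 0.2007·83 + 0.1820·70 + 0.1862·71 + 0.2044·78 = 167.1540
  x_2 = 0.1106·96 + 0.1171·79 + 1.1177·83 + 0.1281·70 + 0.2145·71 + 0.1806·78 = 150.9230
  x_3 = 0.1409·96 + 0.1436·79 + 0.0784·83 + 1.1291·70 + 0.2068·71 + 0.1407·78 = 136.0808
  x_4 = 0.0588·96 + 0.0879·79 + 0.1681·83 + 0.0493·70 + 1.1505·71 + 0.0877·78 = 118.5138
  x_5 = 0.1486·96 + 0.1410·79 + 0.1265·83 + 0.1292·70 + 0.1953·71 + 1.0853·78 = 143.4731

143.4731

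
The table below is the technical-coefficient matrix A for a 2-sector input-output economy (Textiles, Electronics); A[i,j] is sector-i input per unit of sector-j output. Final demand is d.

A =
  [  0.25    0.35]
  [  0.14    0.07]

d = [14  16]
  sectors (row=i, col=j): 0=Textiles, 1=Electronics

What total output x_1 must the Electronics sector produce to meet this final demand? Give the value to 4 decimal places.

21.5266

Form M = I − A:
  [  0.75   -0.35]
  [ -0.14    0.93]
Leontief inverse L = M⁻¹:
  [  1.4341    0.5397]
  [  0.2159    1.1565]
Total output x = L · d:
  x_0 = 1.4341·14 + 0.5397·16 = 28.7124
  x_1 = 0.2159·14 + 1.1565·16 = 21.5266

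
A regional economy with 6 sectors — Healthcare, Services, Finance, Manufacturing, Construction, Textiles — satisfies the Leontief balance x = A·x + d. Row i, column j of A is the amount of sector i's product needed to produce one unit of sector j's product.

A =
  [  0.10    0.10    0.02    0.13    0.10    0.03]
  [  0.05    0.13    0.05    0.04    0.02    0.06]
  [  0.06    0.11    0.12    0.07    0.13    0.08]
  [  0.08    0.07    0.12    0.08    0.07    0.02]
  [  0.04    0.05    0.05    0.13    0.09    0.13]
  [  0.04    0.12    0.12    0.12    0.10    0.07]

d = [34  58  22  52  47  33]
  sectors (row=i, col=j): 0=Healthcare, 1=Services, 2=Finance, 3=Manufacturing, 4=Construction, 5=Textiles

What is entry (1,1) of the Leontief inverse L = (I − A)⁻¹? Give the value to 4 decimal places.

Form M = I − A:
  [  0.90   -0.10   -0.02   -0.13   -0.10   -0.03]
  [ -0.05    0.87   -0.05   -0.04   -0.02   -0.06]
  [ -0.06   -0.11    0.88   -0.07   -0.13   -0.08]
  [ -0.08   -0.07   -0.12    0.92   -0.07   -0.02]
  [ -0.04   -0.05   -0.05   -0.13    0.91   -0.13]
  [ -0.04   -0.12   -0.12   -0.12   -0.10    0.93]
Leontief inverse L = M⁻¹:
  [  1.1573    0.1826    0.0869    0.2131    0.1693    0.0848]
  [  0.0893    1.1979    0.1007    0.0952    0.0689    0.1005]
  [  0.1245    0.2152    1.2086    0.1706    0.2214    0.1565]
  [  0.1333    0.1506    0.1876    1.1564    0.1419    0.0749]
  [  0.0966    0.1393    0.1327    0.2201    1.1695    0.1917]
  [  0.1049    0.2246    0.2111    0.2163    0.1888    1.1424]
Total output x = L · d:
  x_0 = 1.1573·34 + 0.1826·58 + 0.0869·22 + 0.2131·52 + 0.1693·47 + 0.0848·33 = 73.6875
  x_1 = 0.0893·34 + 1.1979·58 + 0.1007·22 + 0.0952·52 + 0.0689·47 + 0.1005·33 = 86.2323
  x_2 = 0.1245·34 + 0.2152·58 + 1.2086·22 + 0.1706·52 + 0.2214·47 + 0.1565·33 = 67.7400
  x_3 = 0.1333·34 + 0.1506·58 + 0.1876·22 + 1.1564·52 + 0.1419·47 + 0.0749·33 = 86.6662
  x_4 = 0.0966·34 + 0.1393·58 + 0.1327·22 + 0.2201·52 + 1.1695·47 + 0.1917·33 = 87.0226
  x_5 = 0.1049·34 + 0.2246·58 + 0.2111·22 + 0.2163·52 + 0.1888·47 + 1.1424·33 = 79.0606

L[1,1] = 1.1979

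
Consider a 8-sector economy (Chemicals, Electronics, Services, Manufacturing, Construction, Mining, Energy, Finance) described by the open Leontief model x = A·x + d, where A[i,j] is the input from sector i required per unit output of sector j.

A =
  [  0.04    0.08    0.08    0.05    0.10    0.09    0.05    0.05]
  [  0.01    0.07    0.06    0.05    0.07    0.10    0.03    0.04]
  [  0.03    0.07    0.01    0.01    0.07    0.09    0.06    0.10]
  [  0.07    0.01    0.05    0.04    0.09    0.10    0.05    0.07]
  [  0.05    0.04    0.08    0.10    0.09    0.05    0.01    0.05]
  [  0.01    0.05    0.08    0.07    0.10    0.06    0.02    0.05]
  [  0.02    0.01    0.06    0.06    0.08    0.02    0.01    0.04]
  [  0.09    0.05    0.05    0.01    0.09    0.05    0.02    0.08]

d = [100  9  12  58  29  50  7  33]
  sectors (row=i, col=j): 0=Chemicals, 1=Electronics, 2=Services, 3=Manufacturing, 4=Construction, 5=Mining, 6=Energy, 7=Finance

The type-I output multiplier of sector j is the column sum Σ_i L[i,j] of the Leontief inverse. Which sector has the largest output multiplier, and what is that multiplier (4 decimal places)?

Construction (2.2486)

Form M = I − A:
  [  0.96   -0.08   -0.08   -0.05   -0.10   -0.09   -0.05   -0.05]
  [ -0.01    0.93   -0.06   -0.05   -0.07   -0.10   -0.03   -0.04]
  [ -0.03   -0.07    0.99   -0.01   -0.07   -0.09   -0.06   -0.10]
  [ -0.07   -0.01   -0.05    0.96   -0.09   -0.10   -0.05   -0.07]
  [ -0.05   -0.04   -0.08   -0.10    0.91   -0.05   -0.01   -0.05]
  [ -0.01   -0.05   -0.08   -0.07   -0.10    0.94   -0.02   -0.05]
  [ -0.02   -0.01   -0.06   -0.06   -0.08   -0.02    0.99   -0.04]
  [ -0.09   -0.05   -0.05   -0.01   -0.09   -0.05   -0.02    0.92]
Leontief inverse L = M⁻¹:
  [  1.0777    0.1273    0.1378    0.1009    0.1839    0.1579    0.0790    0.1088]
  [  0.0394    1.1070    0.1060    0.0905    0.1368    0.1543    0.0528    0.0868]
  [  0.0620    0.1078    1.0591    0.0511    0.1386    0.1411    0.0804    0.1458]
  [  0.1064    0.0517    0.1037    1.0859    0.1672    0.1582    0.0754    0.1229]
  [  0.0878    0.0811    0.1301    0.1432    1.1651    0.1131    0.0382    0.1045]
  [  0.0437    0.0876    0.1260    0.1109    0.1687    1.1164    0.0444    0.1001]
  [  0.0454    0.0355    0.0914    0.0878    0.1277    0.0589    1.0274    0.0754]
  [  0.1240    0.0925    0.0995    0.0513    0.1607    0.1062    0.0443    1.1289]
Total output x = L · d:
  x_0 = 1.0777·100 + 0.1273·9 + 0.1378·12 + 0.1009·58 + 0.1839·29 + 0.1579·50 + 0.0790·7 + 0.1088·33 = 133.7938
  x_1 = 0.0394·100 + 1.1070·9 + 0.1060·12 + 0.0905·58 + 0.1368·29 + 0.1543·50 + 0.0528·7 + 0.0868·33 = 35.3422
  x_2 = 0.0620·100 + 0.1078·9 + 1.0591·12 + 0.0511·58 + 0.1386·29 + 0.1411·50 + 0.0804·7 + 0.1458·33 = 39.2899
  x_3 = 0.1064·100 + 0.0517·9 + 0.1037·12 + 1.0859·58 + 0.1672·29 + 0.1582·50 + 0.0754·7 + 0.1229·33 = 92.6760
  x_4 = 0.0878·100 + 0.0811·9 + 0.1301·12 + 0.1432·58 + 1.1651·29 + 0.1131·50 + 0.0382·7 + 0.1045·33 = 62.5346
  x_5 = 0.0437·100 + 0.0876·9 + 0.1260·12 + 0.1109·58 + 0.1687·29 + 1.1164·50 + 0.0444·7 + 0.1001·33 = 77.4293
  x_6 = 0.0454·100 + 0.0355·9 + 0.0914·12 + 0.0878·58 + 0.1277·29 + 0.0589·50 + 1.0274·7 + 0.0754·33 = 27.3700
  x_7 = 0.1240·100 + 0.0925·9 + 0.0995·12 + 0.0513·58 + 0.1607·29 + 0.1062·50 + 0.0443·7 + 1.1289·33 = 64.9422
Output multipliers (column sums of L):
  Chemicals: 1.5864
  Electronics: 1.6905
  Services: 1.8535
  Manufacturing: 1.7218
  Construction: 2.2486
  Mining: 2.0061
  Energy: 1.4418
  Finance: 1.8731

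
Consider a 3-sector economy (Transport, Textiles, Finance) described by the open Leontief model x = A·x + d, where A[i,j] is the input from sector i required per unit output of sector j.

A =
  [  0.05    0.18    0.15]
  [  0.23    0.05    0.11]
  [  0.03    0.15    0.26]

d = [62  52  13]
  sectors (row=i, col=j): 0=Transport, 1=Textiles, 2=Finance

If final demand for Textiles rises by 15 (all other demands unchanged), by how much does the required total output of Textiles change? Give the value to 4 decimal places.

17.1342

Form M = I − A:
  [  0.95   -0.18   -0.15]
  [ -0.23    0.95   -0.11]
  [ -0.03   -0.15    0.74]
Leontief inverse L = M⁻¹:
  [  1.1227    0.2546    0.2654]
  [  0.2837    1.1423    0.2273]
  [  0.1030    0.2419    1.4082]
Total output x = L · d:
  x_0 = 1.1227·62 + 0.2546·52 + 0.2654·13 = 86.2956
  x_1 = 0.2837·62 + 1.1423·52 + 0.2273·13 = 79.9451
  x_2 = 0.1030·62 + 0.2419·52 + 1.4082·13 = 37.2711
Δx_1 = L[1,1] · Δd_1 = 1.1423 · 15 = 17.1342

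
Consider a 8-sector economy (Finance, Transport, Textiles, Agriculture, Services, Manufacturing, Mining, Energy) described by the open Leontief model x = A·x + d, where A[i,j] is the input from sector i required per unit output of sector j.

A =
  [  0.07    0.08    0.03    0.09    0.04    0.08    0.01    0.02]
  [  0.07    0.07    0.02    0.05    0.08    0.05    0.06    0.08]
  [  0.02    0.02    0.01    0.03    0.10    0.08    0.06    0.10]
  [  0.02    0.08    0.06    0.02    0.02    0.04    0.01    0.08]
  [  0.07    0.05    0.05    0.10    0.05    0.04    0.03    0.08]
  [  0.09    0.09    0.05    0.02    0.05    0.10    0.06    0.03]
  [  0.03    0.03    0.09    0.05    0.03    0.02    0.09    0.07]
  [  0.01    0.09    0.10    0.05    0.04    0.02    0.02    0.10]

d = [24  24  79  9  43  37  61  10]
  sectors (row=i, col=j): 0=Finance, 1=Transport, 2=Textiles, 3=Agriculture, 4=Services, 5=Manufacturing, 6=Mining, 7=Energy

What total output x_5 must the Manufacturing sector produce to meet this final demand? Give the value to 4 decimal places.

Form M = I − A:
  [  0.93   -0.08   -0.03   -0.09   -0.04   -0.08   -0.01   -0.02]
  [ -0.07    0.93   -0.02   -0.05   -0.08   -0.05   -0.06   -0.08]
  [ -0.02   -0.02    0.99   -0.03   -0.10   -0.08   -0.06   -0.10]
  [ -0.02   -0.08   -0.06    0.98   -0.02   -0.04   -0.01   -0.08]
  [ -0.07   -0.05   -0.05   -0.10    0.95   -0.04   -0.03   -0.08]
  [ -0.09   -0.09   -0.05   -0.02   -0.05    0.90   -0.06   -0.03]
  [ -0.03   -0.03   -0.09   -0.05   -0.03   -0.02    0.91   -0.07]
  [ -0.01   -0.09   -0.10   -0.05   -0.04   -0.02   -0.02    0.90]
Leontief inverse L = M⁻¹:
  [  1.1090    0.1317    0.0646    0.1265    0.0778    0.1231    0.0387    0.0688]
  [  0.1110    1.1266    0.0655    0.0960    0.1222    0.0932    0.0941    0.1397]
  [  0.0556    0.0699    1.0540    0.0697    0.1362    0.1171    0.0911    0.1539]
  [  0.0468    0.1191    0.0895    1.0486    0.0536    0.0713    0.0350    0.1246]
  [  0.1065    0.1053    0.0927    0.1412    1.0908    0.0827    0.0603    0.1390]
  [  0.1373    0.1476    0.0919    0.0658    0.0966    1.1510    0.0990    0.0869]
  [  0.0580    0.0723    0.1292    0.0846    0.0675    0.0551    1.1224    0.1247]
  [  0.0413    0.1381    0.1384    0.0866    0.0833    0.0581    0.0517    1.1607]
Total output x = L · d:
  x_0 = 1.1090·24 + 0.1317·24 + 0.0646·79 + 0.1265·9 + 0.0778·43 + 0.1231·37 + 0.0387·61 + 0.0688·10 = 46.9667
  x_1 = 0.1110·24 + 1.1266·24 + 0.0655·79 + 0.0960·9 + 0.1222·43 + 0.0932·37 + 0.0941·61 + 0.1397·10 = 51.5827
  x_2 = 0.0556·24 + 0.0699·24 + 1.0540·79 + 0.0697·9 + 0.1362·43 + 0.1171·37 + 0.0911·61 + 0.1539·10 = 104.1919
  x_3 = 0.0468·24 + 0.1191·24 + 0.0895·79 + 1.0486·9 + 0.0536·43 + 0.0713·37 + 0.0350·61 + 0.1246·10 = 28.8102
  x_4 = 0.1065·24 + 0.1053·24 + 0.0927·79 + 0.1412·9 + 1.0908·43 + 0.0827·37 + 0.0603·61 + 0.1390·10 = 68.7102
  x_5 = 0.1373·24 + 0.1476·24 + 0.0919·79 + 0.0658·9 + 0.0966·43 + 1.1510·37 + 0.0990·61 + 0.0869·10 = 68.3454
  x_6 = 0.0580·24 + 0.0723·24 + 0.1292·79 + 0.0846·9 + 0.0675·43 + 0.0551·37 + 1.1224·61 + 0.1247·10 = 88.7455
  x_7 = 0.0413·24 + 0.1381·24 + 0.1384·79 + 0.0866·9 + 0.0833·43 + 0.0581·37 + 0.0517·61 + 1.1607·10 = 36.5134

68.3454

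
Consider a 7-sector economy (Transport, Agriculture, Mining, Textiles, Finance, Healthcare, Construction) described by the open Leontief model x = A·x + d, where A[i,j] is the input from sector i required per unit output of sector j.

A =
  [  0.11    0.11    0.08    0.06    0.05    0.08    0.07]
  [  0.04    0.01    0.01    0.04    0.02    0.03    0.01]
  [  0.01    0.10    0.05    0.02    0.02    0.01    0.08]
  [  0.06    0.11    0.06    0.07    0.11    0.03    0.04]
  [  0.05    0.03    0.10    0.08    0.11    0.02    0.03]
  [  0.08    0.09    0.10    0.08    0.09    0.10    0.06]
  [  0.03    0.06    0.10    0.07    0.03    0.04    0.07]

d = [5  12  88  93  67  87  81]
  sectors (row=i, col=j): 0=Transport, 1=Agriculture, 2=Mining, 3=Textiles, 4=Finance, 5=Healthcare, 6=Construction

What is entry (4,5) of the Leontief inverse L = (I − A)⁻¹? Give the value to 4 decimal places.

L[4,5] = 0.0444

Form M = I − A:
  [  0.89   -0.11   -0.08   -0.06   -0.05   -0.08   -0.07]
  [ -0.04    0.99   -0.01   -0.04   -0.02   -0.03   -0.01]
  [ -0.01   -0.10    0.95   -0.02   -0.02   -0.01   -0.08]
  [ -0.06   -0.11   -0.06    0.93   -0.11   -0.03   -0.04]
  [ -0.05   -0.03   -0.10   -0.08    0.89   -0.02   -0.03]
  [ -0.08   -0.09   -0.10   -0.08   -0.09    0.90   -0.06]
  [ -0.03   -0.06   -0.10   -0.07   -0.03   -0.04    0.93]
Leontief inverse L = M⁻¹:
  [  1.1616    0.1775    0.1429    0.1139    0.1028    0.1221    0.1177]
  [  0.0576    1.0327    0.0307    0.0578    0.0395    0.0438    0.0247]
  [  0.0287    0.1264    1.0767    0.0437    0.0400    0.0256    0.1010]
  [  0.1005    0.1612    0.1115    1.1155    0.1582    0.0596    0.0758]
  [  0.0845    0.0808    0.1487    0.1202    1.1551    0.0444    0.0653]
  [  0.1336    0.1627    0.1697    0.1390    0.1515    1.1432    0.1110]
  [  0.0603    0.1077    0.1429    0.1059    0.0659    0.0646    1.1041]
Total output x = L · d:
  x_0 = 1.1616·5 + 0.1775·12 + 0.1429·88 + 0.1139·93 + 0.1028·67 + 0.1221·87 + 0.1177·81 = 58.1517
  x_1 = 0.0576·5 + 1.0327·12 + 0.0307·88 + 0.0578·93 + 0.0395·67 + 0.0438·87 + 0.0247·81 = 29.2223
  x_2 = 0.0287·5 + 0.1264·12 + 1.0767·88 + 0.0437·93 + 0.0400·67 + 0.0256·87 + 0.1010·81 = 113.5533
  x_3 = 0.1005·5 + 0.1612·12 + 0.1115·88 + 1.1155·93 + 0.1582·67 + 0.0596·87 + 0.0758·81 = 137.9257
  x_4 = 0.0845·5 + 0.0808·12 + 0.1487·88 + 0.1202·93 + 1.1551·67 + 0.0444·87 + 0.0653·81 = 112.2021
  x_5 = 0.1336·5 + 0.1627·12 + 0.1697·88 + 0.1390·93 + 0.1515·67 + 1.1432·87 + 0.1110·81 = 149.0873
  x_6 = 0.0603·5 + 0.1077·12 + 0.1429·88 + 0.1059·93 + 0.0659·67 + 0.0646·87 + 1.1041·81 = 123.4813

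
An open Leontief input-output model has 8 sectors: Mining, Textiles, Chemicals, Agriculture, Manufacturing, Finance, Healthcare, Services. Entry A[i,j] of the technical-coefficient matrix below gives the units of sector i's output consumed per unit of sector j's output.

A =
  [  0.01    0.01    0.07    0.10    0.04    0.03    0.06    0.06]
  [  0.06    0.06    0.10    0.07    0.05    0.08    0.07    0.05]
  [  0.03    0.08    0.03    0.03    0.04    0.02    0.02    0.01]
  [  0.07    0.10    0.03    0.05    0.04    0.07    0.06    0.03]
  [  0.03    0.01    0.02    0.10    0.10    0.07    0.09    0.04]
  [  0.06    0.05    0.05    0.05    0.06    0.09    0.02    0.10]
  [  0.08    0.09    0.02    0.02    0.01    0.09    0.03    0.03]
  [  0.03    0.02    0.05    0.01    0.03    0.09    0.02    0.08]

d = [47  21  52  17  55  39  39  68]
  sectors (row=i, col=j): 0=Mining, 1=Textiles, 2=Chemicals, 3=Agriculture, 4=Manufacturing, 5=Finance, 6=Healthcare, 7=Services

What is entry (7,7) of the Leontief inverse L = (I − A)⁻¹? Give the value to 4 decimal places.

L[7,7] = 1.1128

Form M = I − A:
  [  0.99   -0.01   -0.07   -0.10   -0.04   -0.03   -0.06   -0.06]
  [ -0.06    0.94   -0.10   -0.07   -0.05   -0.08   -0.07   -0.05]
  [ -0.03   -0.08    0.97   -0.03   -0.04   -0.02   -0.02   -0.01]
  [ -0.07   -0.10   -0.03    0.95   -0.04   -0.07   -0.06   -0.03]
  [ -0.03   -0.01   -0.02   -0.10    0.90   -0.07   -0.09   -0.04]
  [ -0.06   -0.05   -0.05   -0.05   -0.06    0.91   -0.02   -0.10]
  [ -0.08   -0.09   -0.02   -0.02   -0.01   -0.09    0.97   -0.03]
  [ -0.03   -0.02   -0.05   -0.01   -0.03   -0.09   -0.02    0.92]
Leontief inverse L = M⁻¹:
  [  1.0414    0.0480    0.0957    0.1300    0.0678    0.0734    0.0875    0.0896]
  [  0.1030    1.1105    0.1419    0.1175    0.0916    0.1405    0.1101    0.0953]
  [  0.0517    0.1045    1.0536    0.0569    0.0624    0.0507    0.0435    0.0320]
  [  0.1079    0.1417    0.0699    1.0940    0.0761    0.1242    0.0971    0.0711]
  [  0.0699    0.0532    0.0518    0.1430    1.1384    0.1273    0.1280    0.0802]
  [  0.0961    0.0890    0.0888    0.0930    0.0992    1.1466    0.0558    0.1459]
  [  0.1100    0.1223    0.0553    0.0566    0.0396    0.1344    1.0590    0.0671]
  [  0.0543    0.0460    0.0758    0.0368    0.0561    0.1288    0.0413    1.1128]
Total output x = L · d:
  x_0 = 1.0414·47 + 0.0480·21 + 0.0957·52 + 0.1300·17 + 0.0678·55 + 0.0734·39 + 0.0875·39 + 0.0896·68 = 73.2379
  x_1 = 0.1030·47 + 1.1105·21 + 0.1419·52 + 0.1175·17 + 0.0916·55 + 0.1405·39 + 0.1101·39 + 0.0953·68 = 58.8247
  x_2 = 0.0517·47 + 0.1045·21 + 1.0536·52 + 0.0569·17 + 0.0624·55 + 0.0507·39 + 0.0435·39 + 0.0320·68 = 69.6617
  x_3 = 0.1079·47 + 0.1417·21 + 0.0699·52 + 1.0940·17 + 0.0761·55 + 0.1242·39 + 0.0971·39 + 0.0711·68 = 47.9330
  x_4 = 0.0699·47 + 0.0532·21 + 0.0518·52 + 0.1430·17 + 1.1384·55 + 0.1273·39 + 0.1280·39 + 0.0802·68 = 87.5426
  x_5 = 0.0961·47 + 0.0890·21 + 0.0888·52 + 0.0930·17 + 0.0992·55 + 1.1466·39 + 0.0558·39 + 0.1459·68 = 74.8490
  x_6 = 0.1100·47 + 0.1223·21 + 0.0553·52 + 0.0566·17 + 0.0396·55 + 0.1344·39 + 1.0590·39 + 0.0671·68 = 64.8672
  x_7 = 0.0543·47 + 0.0460·21 + 0.0758·52 + 0.0368·17 + 0.0561·55 + 0.1288·39 + 0.0413·39 + 1.1128·68 = 93.4740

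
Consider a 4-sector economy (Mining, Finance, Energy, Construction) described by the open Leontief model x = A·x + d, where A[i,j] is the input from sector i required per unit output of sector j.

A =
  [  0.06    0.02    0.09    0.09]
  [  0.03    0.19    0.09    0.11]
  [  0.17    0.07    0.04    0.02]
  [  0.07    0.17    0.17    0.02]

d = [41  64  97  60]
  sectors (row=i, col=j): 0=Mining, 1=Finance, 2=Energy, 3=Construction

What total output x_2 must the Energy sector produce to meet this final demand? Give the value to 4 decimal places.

123.2916

Form M = I − A:
  [  0.94   -0.02   -0.09   -0.09]
  [ -0.03    0.81   -0.09   -0.11]
  [ -0.17   -0.07    0.96   -0.02]
  [ -0.07   -0.17   -0.17    0.98]
Leontief inverse L = M⁻¹:
  [  1.0972    0.0613    0.1281    0.1103]
  [  0.0805    1.2824    0.1551    0.1545]
  [  0.2028    0.1095    1.0803    0.0530]
  [  0.1275    0.2458    0.2235    1.0643]
Total output x = L · d:
  x_0 = 1.0972·41 + 0.0613·64 + 0.1281·97 + 0.1103·60 = 67.9515
  x_1 = 0.0805·41 + 1.2824·64 + 0.1551·97 + 0.1545·60 = 109.6902
  x_2 = 0.2028·41 + 0.1095·64 + 1.0803·97 + 0.0530·60 = 123.2916
  x_3 = 0.1275·41 + 0.2458·64 + 0.2235·97 + 1.0643·60 = 106.4934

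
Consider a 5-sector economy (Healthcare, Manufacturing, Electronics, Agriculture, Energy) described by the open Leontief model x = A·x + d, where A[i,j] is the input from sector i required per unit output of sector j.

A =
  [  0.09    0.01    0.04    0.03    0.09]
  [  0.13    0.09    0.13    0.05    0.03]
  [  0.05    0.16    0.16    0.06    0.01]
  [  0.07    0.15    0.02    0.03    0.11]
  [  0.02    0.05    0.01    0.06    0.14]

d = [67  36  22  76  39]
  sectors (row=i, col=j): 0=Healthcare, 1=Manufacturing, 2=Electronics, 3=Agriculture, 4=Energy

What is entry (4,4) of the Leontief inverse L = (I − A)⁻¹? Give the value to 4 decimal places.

L[4,4] = 1.1812

Form M = I − A:
  [  0.91   -0.01   -0.04   -0.03   -0.09]
  [ -0.13    0.91   -0.13   -0.05   -0.03]
  [ -0.05   -0.16    0.84   -0.06   -0.01]
  [ -0.07   -0.15   -0.02    0.97   -0.11]
  [ -0.02   -0.05   -0.01   -0.06    0.86]
Leontief inverse L = M⁻¹:
  [  1.1141    0.0378    0.0615    0.0479    0.1248]
  [  0.1828    1.1516    0.1897    0.0812    0.0719]
  [  0.1100    0.2366    1.2351    0.0949    0.0463]
  [  0.1161    0.1952    0.0628    1.0581    0.1550]
  [  0.0459    0.0842    0.0312    0.0808    1.1812]
Total output x = L · d:
  x_0 = 1.1141·67 + 0.0378·36 + 0.0615·22 + 0.0479·76 + 0.1248·39 = 85.8689
  x_1 = 0.1828·67 + 1.1516·36 + 0.1897·22 + 0.0812·76 + 0.0719·39 = 66.8511
  x_2 = 0.1100·67 + 0.2366·36 + 1.2351·22 + 0.0949·76 + 0.0463·39 = 52.0697
  x_3 = 0.1161·67 + 0.1952·36 + 0.0628·22 + 1.0581·76 + 0.1550·39 = 102.6493
  x_4 = 0.0459·67 + 0.0842·36 + 0.0312·22 + 0.0808·76 + 1.1812·39 = 58.9995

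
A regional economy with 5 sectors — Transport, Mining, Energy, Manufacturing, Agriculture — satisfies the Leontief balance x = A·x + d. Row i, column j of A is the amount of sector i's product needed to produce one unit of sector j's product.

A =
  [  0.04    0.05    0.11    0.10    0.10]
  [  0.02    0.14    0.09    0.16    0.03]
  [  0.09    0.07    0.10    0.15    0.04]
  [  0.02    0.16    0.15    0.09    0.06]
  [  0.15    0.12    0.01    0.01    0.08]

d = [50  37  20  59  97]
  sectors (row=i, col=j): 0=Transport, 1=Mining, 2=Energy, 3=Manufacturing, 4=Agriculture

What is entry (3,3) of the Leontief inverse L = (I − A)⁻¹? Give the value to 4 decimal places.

Form M = I − A:
  [  0.96   -0.05   -0.11   -0.10   -0.10]
  [ -0.02    0.86   -0.09   -0.16   -0.03]
  [ -0.09   -0.07    0.90   -0.15   -0.04]
  [ -0.02   -0.16   -0.15    0.91   -0.06]
  [ -0.15   -0.12   -0.01   -0.01    0.92]
Leontief inverse L = M⁻¹:
  [  1.0865    0.1293    0.1761    0.1727    0.1412]
  [  0.0584    1.2374    0.1739    0.2534    0.0708]
  [  0.1329    0.1607    1.1842    0.2390    0.0868]
  [  0.0684    0.2592    0.2341    1.1917    0.1038]
  [  0.1870    0.1870    0.0668    0.0768    1.1213]
Total output x = L · d:
  x_0 = 1.0865·50 + 0.1293·37 + 0.1761·20 + 0.1727·59 + 0.1412·97 = 86.5251
  x_1 = 0.0584·50 + 1.2374·37 + 0.1739·20 + 0.2534·59 + 0.0708·97 = 74.0000
  x_2 = 0.1329·50 + 0.1607·37 + 1.1842·20 + 0.2390·59 + 0.0868·97 = 58.7930
  x_3 = 0.0684·50 + 0.2592·37 + 0.2341·20 + 1.1917·59 + 0.1038·97 = 98.0697
  x_4 = 0.1870·50 + 0.1870·37 + 0.0668·20 + 0.0768·59 + 1.1213·97 = 130.8993

L[3,3] = 1.1917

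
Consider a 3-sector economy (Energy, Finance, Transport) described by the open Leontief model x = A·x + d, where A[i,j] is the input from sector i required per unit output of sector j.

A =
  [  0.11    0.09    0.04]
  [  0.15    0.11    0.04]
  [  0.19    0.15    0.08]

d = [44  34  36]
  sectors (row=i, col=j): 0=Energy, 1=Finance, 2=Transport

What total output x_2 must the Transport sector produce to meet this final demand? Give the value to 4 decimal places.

59.1787

Form M = I − A:
  [  0.89   -0.09   -0.04]
  [ -0.15    0.89   -0.04]
  [ -0.19   -0.15    0.92]
Leontief inverse L = M⁻¹:
  [  1.1568    0.1264    0.0558]
  [  0.2072    1.1545    0.0592]
  [  0.2727    0.2143    1.1081]
Total output x = L · d:
  x_0 = 1.1568·44 + 0.1264·34 + 0.0558·36 = 57.2050
  x_1 = 0.2072·44 + 1.1545·34 + 0.0592·36 = 50.5033
  x_2 = 0.2727·44 + 0.2143·34 + 1.1081·36 = 59.1787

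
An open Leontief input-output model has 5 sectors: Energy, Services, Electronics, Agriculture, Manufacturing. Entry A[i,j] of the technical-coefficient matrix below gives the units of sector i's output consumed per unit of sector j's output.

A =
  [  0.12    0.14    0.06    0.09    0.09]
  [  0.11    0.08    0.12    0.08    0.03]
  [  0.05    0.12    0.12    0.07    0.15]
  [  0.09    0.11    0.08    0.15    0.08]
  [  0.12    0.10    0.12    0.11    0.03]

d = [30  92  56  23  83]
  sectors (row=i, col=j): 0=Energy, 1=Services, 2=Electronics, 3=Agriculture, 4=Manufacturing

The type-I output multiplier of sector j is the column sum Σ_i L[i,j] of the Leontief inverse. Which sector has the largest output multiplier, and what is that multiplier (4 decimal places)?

Form M = I − A:
  [  0.88   -0.14   -0.06   -0.09   -0.09]
  [ -0.11    0.92   -0.12   -0.08   -0.03]
  [ -0.05   -0.12    0.88   -0.07   -0.15]
  [ -0.09   -0.11   -0.08    0.85   -0.08]
  [ -0.12   -0.10   -0.12   -0.11    0.97]
Leontief inverse L = M⁻¹:
  [  1.2165    0.2448    0.1549    0.1853    0.1597]
  [  0.1874    1.1713    0.2003    0.1592    0.0977]
  [  0.1451    0.2257    1.2226    0.1662    0.2232]
  [  0.1864    0.2179    0.1773    1.2513    0.1546]
  [  0.2089    0.2037    0.2112    0.2018    1.1059]
Total output x = L · d:
  x_0 = 1.2165·30 + 0.2448·92 + 0.1549·56 + 0.1853·23 + 0.1597·83 = 85.2123
  x_1 = 0.1874·30 + 1.1713·92 + 0.2003·56 + 0.1592·23 + 0.0977·83 = 136.3664
  x_2 = 0.1451·30 + 0.2257·92 + 1.2226·56 + 0.1662·23 + 0.2232·83 = 115.9278
  x_3 = 0.1864·30 + 0.2179·92 + 0.1773·56 + 1.2513·23 + 0.1546·83 = 77.1818
  x_4 = 0.2089·30 + 0.2037·92 + 0.2112·56 + 0.2018·23 + 1.1059·83 = 133.2613
Output multipliers (column sums of L):
  Energy: 1.9443
  Services: 2.0633
  Electronics: 1.9663
  Agriculture: 1.9638
  Manufacturing: 1.7412

Services (2.0633)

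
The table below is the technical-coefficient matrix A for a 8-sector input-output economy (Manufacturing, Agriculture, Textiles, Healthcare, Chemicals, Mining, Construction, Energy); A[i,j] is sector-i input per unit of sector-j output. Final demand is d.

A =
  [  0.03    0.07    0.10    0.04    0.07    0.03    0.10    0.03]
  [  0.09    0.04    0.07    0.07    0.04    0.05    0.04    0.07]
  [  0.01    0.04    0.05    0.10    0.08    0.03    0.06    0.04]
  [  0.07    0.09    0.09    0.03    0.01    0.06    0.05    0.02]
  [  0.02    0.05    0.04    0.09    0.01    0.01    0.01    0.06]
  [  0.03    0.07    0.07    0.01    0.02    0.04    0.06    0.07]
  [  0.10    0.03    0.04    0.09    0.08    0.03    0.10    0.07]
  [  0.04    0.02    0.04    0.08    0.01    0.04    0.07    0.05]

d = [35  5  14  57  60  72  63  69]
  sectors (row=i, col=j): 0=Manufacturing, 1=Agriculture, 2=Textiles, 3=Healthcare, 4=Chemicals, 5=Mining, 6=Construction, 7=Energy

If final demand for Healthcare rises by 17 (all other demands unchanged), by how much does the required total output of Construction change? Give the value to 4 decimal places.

2.5661

Form M = I − A:
  [  0.97   -0.07   -0.10   -0.04   -0.07   -0.03   -0.10   -0.03]
  [ -0.09    0.96   -0.07   -0.07   -0.04   -0.05   -0.04   -0.07]
  [ -0.01   -0.04    0.95   -0.10   -0.08   -0.03   -0.06   -0.04]
  [ -0.07   -0.09   -0.09    0.97   -0.01   -0.06   -0.05   -0.02]
  [ -0.02   -0.05   -0.04   -0.09    0.99   -0.01   -0.01   -0.06]
  [ -0.03   -0.07   -0.07   -0.01   -0.02    0.96   -0.06   -0.07]
  [ -0.10   -0.03   -0.04   -0.09   -0.08   -0.03    0.90   -0.07]
  [ -0.04   -0.02   -0.04   -0.08   -0.01   -0.04   -0.07    0.95]
Leontief inverse L = M⁻¹:
  [  1.0722    0.1096    0.1484    0.0979    0.1073    0.0588    0.1501    0.0724]
  [  0.1284    1.0823    0.1222    0.1212    0.0740    0.0800    0.0919    0.1088]
  [  0.0463    0.0769    1.0930    0.1460    0.1062    0.0561    0.1002    0.0744]
  [  0.1071    0.1275    0.1376    1.0776    0.0450    0.0876    0.0974    0.0577]
  [  0.0463    0.0765    0.0727    0.1212    1.0283    0.0307    0.0400    0.0829]
  [  0.0629    0.0996    0.1082    0.0543    0.0485    1.0636    0.1012    0.1039]
  [  0.1481    0.0786    0.0991    0.1509    0.1194    0.0636    1.1606    0.1156]
  [  0.0729    0.0522    0.0791    0.1183    0.0360    0.0637    0.1109    1.0797]
Total output x = L · d:
  x_0 = 1.0722·35 + 0.1096·5 + 0.1484·14 + 0.0979·57 + 0.1073·60 + 0.0588·72 + 0.1501·63 + 0.0724·69 = 70.8524
  x_1 = 0.1284·35 + 1.0823·5 + 0.1222·14 + 0.1212·57 + 0.0740·60 + 0.0800·72 + 0.0919·63 + 0.1088·69 = 42.0202
  x_2 = 0.0463·35 + 0.0769·5 + 1.0930·14 + 0.1460·57 + 0.1062·60 + 0.0561·72 + 0.1002·63 + 0.0744·69 = 47.4856
  x_3 = 0.1071·35 + 0.1275·5 + 0.1376·14 + 1.0776·57 + 0.0450·60 + 0.0876·72 + 0.0974·63 + 0.0577·69 = 86.8601
  x_4 = 0.0463·35 + 0.0765·5 + 0.0727·14 + 0.1212·57 + 1.0283·60 + 0.0307·72 + 0.0400·63 + 0.0829·69 = 82.0765
  x_5 = 0.0629·35 + 0.0996·5 + 0.1082·14 + 0.0543·57 + 0.0485·60 + 1.0636·72 + 0.1012·63 + 0.1039·69 = 100.3411
  x_6 = 0.1481·35 + 0.0786·5 + 0.0991·14 + 0.1509·57 + 0.1194·60 + 0.0636·72 + 1.1606·63 + 0.1156·69 = 108.4015
  x_7 = 0.0729·35 + 0.0522·5 + 0.0791·14 + 0.1183·57 + 0.0360·60 + 0.0637·72 + 0.1109·63 + 1.0797·69 = 98.8897
Δx_6 = L[6,3] · Δd_3 = 0.1509 · 17 = 2.5661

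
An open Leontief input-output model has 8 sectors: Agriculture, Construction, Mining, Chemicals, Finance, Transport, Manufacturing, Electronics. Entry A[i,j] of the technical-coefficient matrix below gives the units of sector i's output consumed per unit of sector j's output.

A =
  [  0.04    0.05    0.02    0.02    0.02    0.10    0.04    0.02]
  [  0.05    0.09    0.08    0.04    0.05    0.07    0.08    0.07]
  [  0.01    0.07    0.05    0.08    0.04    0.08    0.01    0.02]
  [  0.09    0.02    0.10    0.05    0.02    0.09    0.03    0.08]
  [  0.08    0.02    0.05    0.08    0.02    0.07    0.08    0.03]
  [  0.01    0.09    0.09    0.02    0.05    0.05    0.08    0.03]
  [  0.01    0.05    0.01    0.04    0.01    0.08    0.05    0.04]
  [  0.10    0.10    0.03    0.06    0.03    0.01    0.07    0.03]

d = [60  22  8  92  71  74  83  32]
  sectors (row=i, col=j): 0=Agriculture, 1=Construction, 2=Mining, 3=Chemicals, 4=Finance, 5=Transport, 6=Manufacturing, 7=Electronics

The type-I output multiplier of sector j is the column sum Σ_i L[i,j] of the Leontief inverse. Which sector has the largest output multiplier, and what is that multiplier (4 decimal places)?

Form M = I − A:
  [  0.96   -0.05   -0.02   -0.02   -0.02   -0.10   -0.04   -0.02]
  [ -0.05    0.91   -0.08   -0.04   -0.05   -0.07   -0.08   -0.07]
  [ -0.01   -0.07    0.95   -0.08   -0.04   -0.08   -0.01   -0.02]
  [ -0.09   -0.02   -0.10    0.95   -0.02   -0.09   -0.03   -0.08]
  [ -0.08   -0.02   -0.05   -0.08    0.98   -0.07   -0.08   -0.03]
  [ -0.01   -0.09   -0.09   -0.02   -0.05    0.95   -0.08   -0.03]
  [ -0.01   -0.05   -0.01   -0.04   -0.01   -0.08    0.95   -0.04]
  [ -0.10   -0.10   -0.03   -0.06   -0.03   -0.01   -0.07    0.97]
Leontief inverse L = M⁻¹:
  [  1.0601    0.0857    0.0508    0.0418    0.0378    0.1354    0.0713    0.0408]
  [  0.0892    1.1489    0.1285    0.0826    0.0786    0.1306    0.1299    0.1060]
  [  0.0393    0.1098    1.0912    0.1100    0.0614    0.1233    0.0449    0.0479]
  [  0.1247    0.0730    0.1435    1.0872    0.0457    0.1441    0.0713    0.1093]
  [  0.1100    0.0630    0.0887    0.1113    1.0409    0.1214    0.1166    0.0586]
  [  0.0386    0.1366    0.1293    0.0555    0.0733    1.0990    0.1193    0.0591]
  [  0.0315    0.0839    0.0395    0.0614    0.0264    0.1122    1.0796    0.0614]
  [  0.1335    0.1446    0.0680    0.0919    0.0516    0.0633    0.1093    1.0612]
Total output x = L · d:
  x_0 = 1.0601·60 + 0.0857·22 + 0.0508·8 + 0.0418·92 + 0.0378·71 + 0.1354·74 + 0.0713·83 + 0.0408·32 = 89.6748
  x_1 = 0.0892·60 + 1.1489·22 + 0.1285·8 + 0.0826·92 + 0.0786·71 + 0.1306·74 + 0.1299·83 + 0.1060·32 = 68.6763
  x_2 = 0.0393·60 + 0.1098·22 + 1.0912·8 + 0.1100·92 + 0.0614·71 + 0.1233·74 + 0.0449·83 + 0.0479·32 = 42.3721
  x_3 = 0.1247·60 + 0.0730·22 + 0.1435·8 + 1.0872·92 + 0.0457·71 + 0.1441·74 + 0.0713·83 + 0.1093·32 = 133.5771
  x_4 = 0.1100·60 + 0.0630·22 + 0.0887·8 + 0.1113·92 + 1.0409·71 + 0.1214·74 + 0.1166·83 + 0.0586·32 = 113.3674
  x_5 = 0.0386·60 + 0.1366·22 + 0.1293·8 + 0.0555·92 + 0.0733·71 + 1.0990·74 + 0.1193·83 + 0.0591·32 = 109.7831
  x_6 = 0.0315·60 + 0.0839·22 + 0.0395·8 + 0.0614·92 + 0.0264·71 + 0.1122·74 + 1.0796·83 + 0.0614·32 = 111.4489
  x_7 = 0.1335·60 + 0.1446·22 + 0.0680·8 + 0.0919·92 + 0.0516·71 + 0.0633·74 + 0.1093·83 + 1.0612·32 = 71.5682
Output multipliers (column sums of L):
  Agriculture: 1.6269
  Construction: 1.8455
  Mining: 1.7395
  Chemicals: 1.6418
  Finance: 1.4158
  Transport: 1.9292
  Manufacturing: 1.7422
  Electronics: 1.5442

Transport (1.9292)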